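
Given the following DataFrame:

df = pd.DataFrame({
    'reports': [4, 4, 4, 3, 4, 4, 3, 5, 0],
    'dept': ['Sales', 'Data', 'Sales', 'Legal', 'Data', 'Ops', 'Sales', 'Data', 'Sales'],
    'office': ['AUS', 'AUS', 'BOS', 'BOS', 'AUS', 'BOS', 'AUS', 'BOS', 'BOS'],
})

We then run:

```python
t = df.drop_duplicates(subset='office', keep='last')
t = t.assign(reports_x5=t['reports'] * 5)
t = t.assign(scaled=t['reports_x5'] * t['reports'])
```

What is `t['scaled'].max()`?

drop duplicate office (keep=last):
   reports   dept office
6        3  Sales    AUS
8        0  Sales    BOS
add column reports_x5 = t['reports'] * 5:
   reports   dept office  reports_x5
6        3  Sales    AUS          15
8        0  Sales    BOS           0
add column scaled = t['reports_x5'] * t['reports']:
   reports   dept office  reports_x5  scaled
6        3  Sales    AUS          15      45
8        0  Sales    BOS           0       0

45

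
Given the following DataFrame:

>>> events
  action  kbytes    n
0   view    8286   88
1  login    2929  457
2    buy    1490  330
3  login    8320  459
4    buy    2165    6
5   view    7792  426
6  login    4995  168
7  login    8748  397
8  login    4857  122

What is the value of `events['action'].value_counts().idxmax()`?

login

value_counts of action:
action
login    5
view     2
buy      2
Name: count, dtype: int64
The label with the largest value is login.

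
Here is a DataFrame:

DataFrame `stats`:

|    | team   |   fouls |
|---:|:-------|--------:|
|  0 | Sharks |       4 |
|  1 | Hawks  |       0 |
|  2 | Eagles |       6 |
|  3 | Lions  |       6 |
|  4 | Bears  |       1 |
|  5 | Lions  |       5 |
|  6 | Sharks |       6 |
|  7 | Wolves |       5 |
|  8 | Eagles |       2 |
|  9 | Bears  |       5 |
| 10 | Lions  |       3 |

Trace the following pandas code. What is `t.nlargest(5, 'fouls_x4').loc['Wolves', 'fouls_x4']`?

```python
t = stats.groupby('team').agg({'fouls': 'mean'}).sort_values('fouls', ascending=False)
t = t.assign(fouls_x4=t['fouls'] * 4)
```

group by team, mean of fouls:
           fouls
team            
Bears   3.000000
Eagles  4.000000
Hawks   0.000000
Lions   4.666667
Sharks  5.000000
Wolves  5.000000
sort by fouls descending:
           fouls
team            
Sharks  5.000000
Wolves  5.000000
Lions   4.666667
Eagles  4.000000
Bears   3.000000
Hawks   0.000000
add column fouls_x4 = t['fouls'] * 4:
           fouls   fouls_x4
team                       
Sharks  5.000000  20.000000
Wolves  5.000000  20.000000
Lions   4.666667  18.666667
Eagles  4.000000  16.000000
Bears   3.000000  12.000000
Hawks   0.000000   0.000000
take 5 rows with largest fouls_x4:
           fouls   fouls_x4
team                       
Sharks  5.000000  20.000000
Wolves  5.000000  20.000000
Lions   4.666667  18.666667
Eagles  4.000000  16.000000
Bears   3.000000  12.000000

20.0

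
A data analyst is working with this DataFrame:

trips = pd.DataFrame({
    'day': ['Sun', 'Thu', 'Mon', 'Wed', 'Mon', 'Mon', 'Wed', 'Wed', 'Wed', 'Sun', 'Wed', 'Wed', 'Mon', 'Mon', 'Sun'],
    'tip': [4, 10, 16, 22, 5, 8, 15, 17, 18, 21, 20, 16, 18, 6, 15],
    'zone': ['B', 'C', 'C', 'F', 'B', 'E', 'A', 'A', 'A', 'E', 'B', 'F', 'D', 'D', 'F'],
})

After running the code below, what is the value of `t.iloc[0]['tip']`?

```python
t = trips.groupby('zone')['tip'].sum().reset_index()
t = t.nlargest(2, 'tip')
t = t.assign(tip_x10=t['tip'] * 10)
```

group by zone, sum of tip:
zone
A    50
B    29
C    26
D    24
E    29
F    53
Name: tip, dtype: int64
reset_index():
  zone  tip
0    A   50
1    B   29
2    C   26
3    D   24
4    E   29
5    F   53
take 2 rows with largest tip:
  zone  tip
5    F   53
0    A   50
add column tip_x10 = t['tip'] * 10:
  zone  tip  tip_x10
5    F   53      530
0    A   50      500
value at position 0, column 'tip' → 53

53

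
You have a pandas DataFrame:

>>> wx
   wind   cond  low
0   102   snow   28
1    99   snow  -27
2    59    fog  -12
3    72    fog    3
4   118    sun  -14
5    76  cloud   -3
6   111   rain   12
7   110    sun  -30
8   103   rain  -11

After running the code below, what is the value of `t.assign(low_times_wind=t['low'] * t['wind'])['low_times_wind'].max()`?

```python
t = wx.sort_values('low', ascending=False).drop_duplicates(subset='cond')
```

2856

sort by low descending:
   wind   cond  low
0   102   snow   28
6   111   rain   12
3    72    fog    3
5    76  cloud   -3
8   103   rain  -11
2    59    fog  -12
4   118    sun  -14
1    99   snow  -27
7   110    sun  -30
drop duplicate cond (keep=first):
   wind   cond  low
0   102   snow   28
6   111   rain   12
3    72    fog    3
5    76  cloud   -3
4   118    sun  -14
add column low_times_wind = t['low'] * t['wind']:
   wind   cond  low  low_times_wind
0   102   snow   28            2856
6   111   rain   12            1332
3    72    fog    3             216
5    76  cloud   -3            -228
4   118    sun  -14           -1652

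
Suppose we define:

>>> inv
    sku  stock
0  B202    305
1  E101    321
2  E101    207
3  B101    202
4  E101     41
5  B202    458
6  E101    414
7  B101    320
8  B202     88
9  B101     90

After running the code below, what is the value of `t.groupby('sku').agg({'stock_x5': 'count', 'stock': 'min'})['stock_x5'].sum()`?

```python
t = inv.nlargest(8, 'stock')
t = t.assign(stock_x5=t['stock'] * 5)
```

8

take 8 rows with largest stock:
    sku  stock
5  B202    458
6  E101    414
1  E101    321
7  B101    320
0  B202    305
2  E101    207
3  B101    202
9  B101     90
add column stock_x5 = t['stock'] * 5:
    sku  stock  stock_x5
5  B202    458      2290
6  E101    414      2070
1  E101    321      1605
7  B101    320      1600
0  B202    305      1525
2  E101    207      1035
3  B101    202      1010
9  B101     90       450
group by sku: count(stock_x5), min(stock):
      stock_x5  stock
sku                  
B101         3     90
B202         2    305
E101         3    207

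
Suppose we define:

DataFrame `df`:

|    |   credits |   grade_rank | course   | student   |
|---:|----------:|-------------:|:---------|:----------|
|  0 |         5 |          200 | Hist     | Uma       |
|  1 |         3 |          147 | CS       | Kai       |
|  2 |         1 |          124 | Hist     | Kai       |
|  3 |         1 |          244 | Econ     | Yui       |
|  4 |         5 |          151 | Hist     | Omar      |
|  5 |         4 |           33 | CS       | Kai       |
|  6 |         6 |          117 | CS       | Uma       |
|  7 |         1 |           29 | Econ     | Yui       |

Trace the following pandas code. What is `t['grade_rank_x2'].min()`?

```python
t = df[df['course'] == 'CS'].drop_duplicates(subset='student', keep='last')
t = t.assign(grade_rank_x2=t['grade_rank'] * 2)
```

66

filter rows where course == 'CS':
   credits  grade_rank course student
1        3         147     CS     Kai
5        4          33     CS     Kai
6        6         117     CS     Uma
drop duplicate student (keep=last):
   credits  grade_rank course student
5        4          33     CS     Kai
6        6         117     CS     Uma
add column grade_rank_x2 = t['grade_rank'] * 2:
   credits  grade_rank course student  grade_rank_x2
5        4          33     CS     Kai             66
6        6         117     CS     Uma            234
The min of column 'grade_rank_x2' is 66.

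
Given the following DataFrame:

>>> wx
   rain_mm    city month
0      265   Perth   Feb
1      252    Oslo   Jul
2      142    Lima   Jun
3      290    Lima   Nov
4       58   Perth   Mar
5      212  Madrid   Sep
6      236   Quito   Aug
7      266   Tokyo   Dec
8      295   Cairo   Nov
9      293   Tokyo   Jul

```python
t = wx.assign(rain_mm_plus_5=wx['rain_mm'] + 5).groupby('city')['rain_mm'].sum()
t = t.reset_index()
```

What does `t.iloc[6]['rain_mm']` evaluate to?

add column rain_mm_plus_5 = wx['rain_mm'] + 5:
   rain_mm    city month  rain_mm_plus_5
0      265   Perth   Feb             270
1      252    Oslo   Jul             257
2      142    Lima   Jun             147
3      290    Lima   Nov             295
4       58   Perth   Mar              63
5      212  Madrid   Sep             217
6      236   Quito   Aug             241
7      266   Tokyo   Dec             271
8      295   Cairo   Nov             300
9      293   Tokyo   Jul             298
group by city, sum of rain_mm:
city
Cairo     295
Lima      432
Madrid    212
Oslo      252
Perth     323
Quito     236
Tokyo     559
Name: rain_mm, dtype: int64
reset_index():
     city  rain_mm
0   Cairo      295
1    Lima      432
2  Madrid      212
3    Oslo      252
4   Perth      323
5   Quito      236
6   Tokyo      559

559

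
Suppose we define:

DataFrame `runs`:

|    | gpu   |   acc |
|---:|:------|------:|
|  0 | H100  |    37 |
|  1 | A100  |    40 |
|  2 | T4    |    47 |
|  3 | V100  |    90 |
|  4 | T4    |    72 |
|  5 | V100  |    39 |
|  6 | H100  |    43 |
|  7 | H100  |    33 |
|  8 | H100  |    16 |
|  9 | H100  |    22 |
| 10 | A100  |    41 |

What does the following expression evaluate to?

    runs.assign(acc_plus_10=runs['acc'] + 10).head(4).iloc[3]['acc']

add column acc_plus_10 = runs['acc'] + 10:
     gpu  acc  acc_plus_10
0   H100   37           47
1   A100   40           50
2     T4   47           57
3   V100   90          100
4     T4   72           82
5   V100   39           49
6   H100   43           53
7   H100   33           43
8   H100   16           26
9   H100   22           32
10  A100   41           51
take first 4 rows:
    gpu  acc  acc_plus_10
0  H100   37           47
1  A100   40           50
2    T4   47           57
3  V100   90          100

90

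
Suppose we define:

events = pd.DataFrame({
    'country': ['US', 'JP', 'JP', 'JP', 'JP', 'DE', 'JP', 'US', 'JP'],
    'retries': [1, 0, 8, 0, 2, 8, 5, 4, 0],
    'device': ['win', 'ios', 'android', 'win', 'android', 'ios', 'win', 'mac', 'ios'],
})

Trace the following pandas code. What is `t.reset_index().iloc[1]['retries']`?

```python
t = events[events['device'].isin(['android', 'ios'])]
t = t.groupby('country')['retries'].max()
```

filter rows where device in ['android', 'ios']:
  country  retries   device
1      JP        0      ios
2      JP        8  android
4      JP        2  android
5      DE        8      ios
8      JP        0      ios
group by country, max of retries:
country
DE    8
JP    8
Name: retries, dtype: int64
reset_index():
  country  retries
0      DE        8
1      JP        8
So iloc[1]['retries'] = 8.

8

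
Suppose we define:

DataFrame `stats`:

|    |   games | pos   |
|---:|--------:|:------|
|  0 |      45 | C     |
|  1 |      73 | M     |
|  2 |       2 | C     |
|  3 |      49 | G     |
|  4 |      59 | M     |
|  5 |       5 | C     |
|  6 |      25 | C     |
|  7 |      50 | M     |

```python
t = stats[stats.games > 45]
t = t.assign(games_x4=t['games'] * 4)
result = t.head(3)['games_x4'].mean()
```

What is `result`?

filter rows where games > 45:
   games pos
1     73   M
3     49   G
4     59   M
7     50   M
add column games_x4 = t['games'] * 4:
   games pos  games_x4
1     73   M       292
3     49   G       196
4     59   M       236
7     50   M       200
take first 3 rows:
   games pos  games_x4
1     73   M       292
3     49   G       196
4     59   M       236

241.333333333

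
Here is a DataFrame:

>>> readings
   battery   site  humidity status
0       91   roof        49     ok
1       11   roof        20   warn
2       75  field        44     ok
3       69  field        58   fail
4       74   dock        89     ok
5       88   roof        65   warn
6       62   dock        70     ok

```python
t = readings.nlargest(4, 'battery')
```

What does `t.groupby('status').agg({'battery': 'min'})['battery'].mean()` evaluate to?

81.0

take 4 rows with largest battery:
   battery   site  humidity status
0       91   roof        49     ok
5       88   roof        65   warn
2       75  field        44     ok
4       74   dock        89     ok
group by status, min of battery:
        battery
status         
ok           74
warn         88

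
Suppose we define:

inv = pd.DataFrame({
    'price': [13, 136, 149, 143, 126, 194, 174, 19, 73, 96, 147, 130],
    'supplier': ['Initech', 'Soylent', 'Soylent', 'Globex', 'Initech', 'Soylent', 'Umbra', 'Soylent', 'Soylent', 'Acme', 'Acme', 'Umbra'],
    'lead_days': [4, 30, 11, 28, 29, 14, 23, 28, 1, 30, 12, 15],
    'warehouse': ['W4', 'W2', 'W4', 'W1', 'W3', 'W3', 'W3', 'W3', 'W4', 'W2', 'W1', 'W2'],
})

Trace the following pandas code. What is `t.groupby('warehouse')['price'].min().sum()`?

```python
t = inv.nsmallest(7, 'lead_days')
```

take 7 rows with smallest lead_days:
    price supplier  lead_days warehouse
8      73  Soylent          1        W4
0      13  Initech          4        W4
2     149  Soylent         11        W4
10    147     Acme         12        W1
5     194  Soylent         14        W3
11    130    Umbra         15        W2
6     174    Umbra         23        W3
group by warehouse, min of price:
warehouse
W1    147
W2    130
W3    174
W4     13
Name: price, dtype: int64

464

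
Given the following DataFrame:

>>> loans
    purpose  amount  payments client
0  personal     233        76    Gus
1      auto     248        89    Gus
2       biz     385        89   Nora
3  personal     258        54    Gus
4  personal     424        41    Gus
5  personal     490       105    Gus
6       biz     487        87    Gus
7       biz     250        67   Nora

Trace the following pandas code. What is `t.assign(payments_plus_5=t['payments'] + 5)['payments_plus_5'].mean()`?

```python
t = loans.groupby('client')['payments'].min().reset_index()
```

group by client, min of payments:
client
Gus     41
Nora    67
Name: payments, dtype: int64
reset_index():
  client  payments
0    Gus        41
1   Nora        67
add column payments_plus_5 = t['payments'] + 5:
  client  payments  payments_plus_5
0    Gus        41               46
1   Nora        67               72
Reading off the mean of column 'payments_plus_5', we get 59.0.

59.0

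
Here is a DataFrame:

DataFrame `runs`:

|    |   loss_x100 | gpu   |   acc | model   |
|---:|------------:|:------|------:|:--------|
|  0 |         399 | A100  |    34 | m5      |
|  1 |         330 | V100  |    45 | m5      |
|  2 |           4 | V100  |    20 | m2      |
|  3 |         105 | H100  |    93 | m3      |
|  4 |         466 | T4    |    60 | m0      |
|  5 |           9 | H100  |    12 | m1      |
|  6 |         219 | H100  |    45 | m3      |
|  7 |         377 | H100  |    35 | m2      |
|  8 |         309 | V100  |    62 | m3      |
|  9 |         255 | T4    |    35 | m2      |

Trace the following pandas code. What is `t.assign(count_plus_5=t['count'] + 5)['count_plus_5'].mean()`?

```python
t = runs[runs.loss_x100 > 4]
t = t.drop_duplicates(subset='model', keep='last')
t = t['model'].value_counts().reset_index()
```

filter rows where loss_x100 > 4:
   loss_x100   gpu  acc model
0        399  A100   34    m5
1        330  V100   45    m5
3        105  H100   93    m3
4        466    T4   60    m0
5          9  H100   12    m1
6        219  H100   45    m3
7        377  H100   35    m2
8        309  V100   62    m3
9        255    T4   35    m2
drop duplicate model (keep=last):
   loss_x100   gpu  acc model
1        330  V100   45    m5
4        466    T4   60    m0
5          9  H100   12    m1
8        309  V100   62    m3
9        255    T4   35    m2
value_counts of model:
model
m5    1
m0    1
m1    1
m3    1
m2    1
Name: count, dtype: int64
reset_index():
  model  count
0    m5      1
1    m0      1
2    m1      1
3    m3      1
4    m2      1
add column count_plus_5 = t['count'] + 5:
  model  count  count_plus_5
0    m5      1             6
1    m0      1             6
2    m1      1             6
3    m3      1             6
4    m2      1             6

6.0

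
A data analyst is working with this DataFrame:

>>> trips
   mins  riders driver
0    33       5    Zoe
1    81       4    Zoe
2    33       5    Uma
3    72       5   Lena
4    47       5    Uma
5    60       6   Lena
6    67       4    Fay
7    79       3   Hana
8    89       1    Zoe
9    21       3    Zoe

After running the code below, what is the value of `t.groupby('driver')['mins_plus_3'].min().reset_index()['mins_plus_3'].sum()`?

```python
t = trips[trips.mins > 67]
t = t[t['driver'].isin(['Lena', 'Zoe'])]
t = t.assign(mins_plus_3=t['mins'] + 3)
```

159

filter rows where mins > 67:
   mins  riders driver
1    81       4    Zoe
3    72       5   Lena
7    79       3   Hana
8    89       1    Zoe
filter rows where driver in ['Lena', 'Zoe']:
   mins  riders driver
1    81       4    Zoe
3    72       5   Lena
8    89       1    Zoe
add column mins_plus_3 = t['mins'] + 3:
   mins  riders driver  mins_plus_3
1    81       4    Zoe           84
3    72       5   Lena           75
8    89       1    Zoe           92
group by driver, min of mins_plus_3:
driver
Lena    75
Zoe     84
Name: mins_plus_3, dtype: int64
reset_index():
  driver  mins_plus_3
0   Lena           75
1    Zoe           84
So sum() = 159.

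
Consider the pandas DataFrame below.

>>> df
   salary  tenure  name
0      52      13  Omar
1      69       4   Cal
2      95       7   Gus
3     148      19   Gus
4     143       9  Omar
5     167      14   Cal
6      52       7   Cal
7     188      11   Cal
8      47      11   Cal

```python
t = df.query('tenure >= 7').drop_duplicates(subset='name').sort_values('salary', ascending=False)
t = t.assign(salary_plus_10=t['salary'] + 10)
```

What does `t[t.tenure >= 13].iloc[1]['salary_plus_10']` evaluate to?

62

filter rows where tenure >= 7:
   salary  tenure  name
0      52      13  Omar
2      95       7   Gus
3     148      19   Gus
4     143       9  Omar
5     167      14   Cal
6      52       7   Cal
7     188      11   Cal
8      47      11   Cal
drop duplicate name (keep=first):
   salary  tenure  name
0      52      13  Omar
2      95       7   Gus
5     167      14   Cal
sort by salary descending:
   salary  tenure  name
5     167      14   Cal
2      95       7   Gus
0      52      13  Omar
add column salary_plus_10 = t['salary'] + 10:
   salary  tenure  name  salary_plus_10
5     167      14   Cal             177
2      95       7   Gus             105
0      52      13  Omar              62
filter rows where tenure >= 13:
   salary  tenure  name  salary_plus_10
5     167      14   Cal             177
0      52      13  Omar              62
Then the value at position 1, column 'salary_plus_10': 62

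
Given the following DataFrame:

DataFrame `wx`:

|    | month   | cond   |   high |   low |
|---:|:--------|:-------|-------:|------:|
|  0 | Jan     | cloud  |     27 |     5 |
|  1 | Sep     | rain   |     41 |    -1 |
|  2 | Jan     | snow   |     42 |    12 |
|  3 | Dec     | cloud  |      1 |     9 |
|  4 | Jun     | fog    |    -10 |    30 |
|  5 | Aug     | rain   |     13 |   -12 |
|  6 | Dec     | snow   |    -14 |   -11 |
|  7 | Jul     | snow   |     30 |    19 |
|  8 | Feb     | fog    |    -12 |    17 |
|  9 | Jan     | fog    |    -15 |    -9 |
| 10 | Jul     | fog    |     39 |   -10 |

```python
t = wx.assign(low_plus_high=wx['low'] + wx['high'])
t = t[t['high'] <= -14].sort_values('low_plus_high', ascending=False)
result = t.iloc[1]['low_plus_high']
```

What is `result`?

-25

add column low_plus_high = wx['low'] + wx['high']:
   month   cond  high  low  low_plus_high
0    Jan  cloud    27    5             32
1    Sep   rain    41   -1             40
2    Jan   snow    42   12             54
3    Dec  cloud     1    9             10
4    Jun    fog   -10   30             20
5    Aug   rain    13  -12              1
6    Dec   snow   -14  -11            -25
7    Jul   snow    30   19             49
8    Feb    fog   -12   17              5
9    Jan    fog   -15   -9            -24
10   Jul    fog    39  -10             29
filter rows where high <= -14:
  month  cond  high  low  low_plus_high
6   Dec  snow   -14  -11            -25
9   Jan   fog   -15   -9            -24
sort by low_plus_high descending:
  month  cond  high  low  low_plus_high
9   Jan   fog   -15   -9            -24
6   Dec  snow   -14  -11            -25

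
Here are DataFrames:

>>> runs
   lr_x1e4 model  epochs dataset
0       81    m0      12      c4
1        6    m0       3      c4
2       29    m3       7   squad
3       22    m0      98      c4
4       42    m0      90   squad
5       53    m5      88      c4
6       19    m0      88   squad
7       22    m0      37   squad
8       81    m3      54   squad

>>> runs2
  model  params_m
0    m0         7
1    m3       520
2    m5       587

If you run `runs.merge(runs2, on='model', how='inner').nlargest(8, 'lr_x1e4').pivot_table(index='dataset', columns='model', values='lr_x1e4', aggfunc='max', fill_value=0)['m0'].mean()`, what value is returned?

merge on 'model' (how='inner') → 9 rows:
   lr_x1e4 model  epochs dataset  params_m
0       81    m0      12      c4         7
1        6    m0       3      c4         7
2       29    m3       7   squad       520
3       22    m0      98      c4         7
4       42    m0      90   squad         7
5       53    m5      88      c4       587
6       19    m0      88   squad         7
7       22    m0      37   squad         7
8       81    m3      54   squad       520
take 8 rows with largest lr_x1e4:
   lr_x1e4 model  epochs dataset  params_m
0       81    m0      12      c4         7
8       81    m3      54   squad       520
5       53    m5      88      c4       587
4       42    m0      90   squad         7
2       29    m3       7   squad       520
3       22    m0      98      c4         7
7       22    m0      37   squad         7
6       19    m0      88   squad         7
pivot: rows=dataset, cols=model, max(lr_x1e4):
model    m0  m3  m5
dataset            
c4       81   0  53
squad    42  81   0
Taking the mean of column 'm0' gives 61.5.

61.5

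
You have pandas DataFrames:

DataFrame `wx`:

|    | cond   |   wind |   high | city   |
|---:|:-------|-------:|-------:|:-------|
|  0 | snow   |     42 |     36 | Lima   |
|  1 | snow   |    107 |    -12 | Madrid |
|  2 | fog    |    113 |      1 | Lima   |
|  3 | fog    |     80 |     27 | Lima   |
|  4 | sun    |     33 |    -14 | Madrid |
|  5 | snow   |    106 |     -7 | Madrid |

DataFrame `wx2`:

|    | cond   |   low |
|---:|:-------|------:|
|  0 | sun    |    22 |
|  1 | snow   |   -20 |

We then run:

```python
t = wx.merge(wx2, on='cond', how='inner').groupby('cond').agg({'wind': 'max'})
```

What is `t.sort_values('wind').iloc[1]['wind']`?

107

merge on 'cond' (how='inner') → 4 rows:
   cond  wind  high    city  low
0  snow    42    36    Lima  -20
1  snow   107   -12  Madrid  -20
2   sun    33   -14  Madrid   22
3  snow   106    -7  Madrid  -20
group by cond, max of wind:
      wind
cond      
snow   107
sun     33
sort by wind:
      wind
cond      
sun     33
snow   107
So iloc[1]['wind'] = 107.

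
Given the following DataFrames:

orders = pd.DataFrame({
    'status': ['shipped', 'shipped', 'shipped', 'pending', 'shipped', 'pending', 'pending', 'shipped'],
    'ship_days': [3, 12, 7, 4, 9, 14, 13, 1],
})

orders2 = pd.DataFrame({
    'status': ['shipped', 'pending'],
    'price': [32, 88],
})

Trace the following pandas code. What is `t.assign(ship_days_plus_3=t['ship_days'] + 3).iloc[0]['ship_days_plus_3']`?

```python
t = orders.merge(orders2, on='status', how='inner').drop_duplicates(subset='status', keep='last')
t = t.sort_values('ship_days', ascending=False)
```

16

merge on 'status' (how='inner') → 8 rows:
    status  ship_days  price
0  shipped          3     32
1  shipped         12     32
2  shipped          7     32
3  pending          4     88
4  shipped          9     32
5  pending         14     88
6  pending         13     88
7  shipped          1     32
drop duplicate status (keep=last):
    status  ship_days  price
6  pending         13     88
7  shipped          1     32
sort by ship_days descending:
    status  ship_days  price
6  pending         13     88
7  shipped          1     32
add column ship_days_plus_3 = t['ship_days'] + 3:
    status  ship_days  price  ship_days_plus_3
6  pending         13     88                16
7  shipped          1     32                 4
The value at position 0, column 'ship_days_plus_3' is 16.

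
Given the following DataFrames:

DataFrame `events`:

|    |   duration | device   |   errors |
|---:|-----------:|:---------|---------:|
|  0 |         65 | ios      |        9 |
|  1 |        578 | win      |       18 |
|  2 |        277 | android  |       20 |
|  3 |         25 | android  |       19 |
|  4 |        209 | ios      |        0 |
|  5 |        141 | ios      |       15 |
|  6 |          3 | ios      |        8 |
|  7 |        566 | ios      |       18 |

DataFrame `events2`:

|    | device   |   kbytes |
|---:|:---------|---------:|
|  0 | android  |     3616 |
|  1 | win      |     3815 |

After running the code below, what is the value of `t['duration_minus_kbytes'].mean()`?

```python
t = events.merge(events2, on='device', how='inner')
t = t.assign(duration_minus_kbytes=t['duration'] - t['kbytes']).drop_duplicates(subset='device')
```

merge on 'device' (how='inner') → 3 rows:
   duration   device  errors  kbytes
0       578      win      18    3815
1       277  android      20    3616
2        25  android      19    3616
add column duration_minus_kbytes = t['duration'] - t['kbytes']:
   duration   device  errors  kbytes  duration_minus_kbytes
0       578      win      18    3815                  -3237
1       277  android      20    3616                  -3339
2        25  android      19    3616                  -3591
drop duplicate device (keep=first):
   duration   device  errors  kbytes  duration_minus_kbytes
0       578      win      18    3815                  -3237
1       277  android      20    3616                  -3339
The mean of column 'duration_minus_kbytes' is -3288.0.

-3288.0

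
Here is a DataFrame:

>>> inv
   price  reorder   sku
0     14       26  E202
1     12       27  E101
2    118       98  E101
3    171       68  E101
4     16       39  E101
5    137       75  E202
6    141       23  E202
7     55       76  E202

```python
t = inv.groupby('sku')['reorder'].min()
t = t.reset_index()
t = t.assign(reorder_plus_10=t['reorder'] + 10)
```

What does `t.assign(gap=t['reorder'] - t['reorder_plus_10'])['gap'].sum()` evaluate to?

group by sku, min of reorder:
sku
E101    27
E202    23
Name: reorder, dtype: int64
reset_index():
    sku  reorder
0  E101       27
1  E202       23
add column reorder_plus_10 = t['reorder'] + 10:
    sku  reorder  reorder_plus_10
0  E101       27               37
1  E202       23               33
add column gap = t['reorder'] - t['reorder_plus_10']:
    sku  reorder  reorder_plus_10  gap
0  E101       27               37  -10
1  E202       23               33  -10
So sum() = -20.

-20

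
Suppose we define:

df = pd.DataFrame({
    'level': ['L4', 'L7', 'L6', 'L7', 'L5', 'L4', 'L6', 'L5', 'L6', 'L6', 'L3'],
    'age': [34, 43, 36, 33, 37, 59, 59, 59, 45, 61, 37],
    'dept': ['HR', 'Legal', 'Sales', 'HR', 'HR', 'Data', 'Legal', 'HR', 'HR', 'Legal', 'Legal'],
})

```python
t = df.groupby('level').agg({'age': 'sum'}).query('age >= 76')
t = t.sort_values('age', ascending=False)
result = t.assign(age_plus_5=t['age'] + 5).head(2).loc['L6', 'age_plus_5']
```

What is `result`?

206

group by level, sum of age:
       age
level     
L3      37
L4      93
L5      96
L6     201
L7      76
filter rows where age >= 76:
       age
level     
L4      93
L5      96
L6     201
L7      76
sort by age descending:
       age
level     
L6     201
L5      96
L4      93
L7      76
add column age_plus_5 = t['age'] + 5:
       age  age_plus_5
level                 
L6     201         206
L5      96         101
L4      93          98
L7      76          81
take first 2 rows:
       age  age_plus_5
level                 
L6     201         206
L5      96         101
Then the value at row 'L6', column 'age_plus_5': 206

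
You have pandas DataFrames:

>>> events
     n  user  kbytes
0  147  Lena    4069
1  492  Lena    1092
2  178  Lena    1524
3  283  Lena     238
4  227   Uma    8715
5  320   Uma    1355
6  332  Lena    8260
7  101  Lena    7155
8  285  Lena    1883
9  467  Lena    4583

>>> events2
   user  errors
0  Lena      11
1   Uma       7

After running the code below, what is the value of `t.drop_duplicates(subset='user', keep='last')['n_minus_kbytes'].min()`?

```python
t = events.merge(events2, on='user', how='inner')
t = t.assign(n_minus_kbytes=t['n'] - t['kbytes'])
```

-4116

merge on 'user' (how='inner') → 10 rows:
     n  user  kbytes  errors
0  147  Lena    4069      11
1  492  Lena    1092      11
2  178  Lena    1524      11
3  283  Lena     238      11
4  227   Uma    8715       7
5  320   Uma    1355       7
6  332  Lena    8260      11
7  101  Lena    7155      11
8  285  Lena    1883      11
9  467  Lena    4583      11
add column n_minus_kbytes = t['n'] - t['kbytes']:
     n  user  kbytes  errors  n_minus_kbytes
0  147  Lena    4069      11           -3922
1  492  Lena    1092      11            -600
2  178  Lena    1524      11           -1346
3  283  Lena     238      11              45
4  227   Uma    8715       7           -8488
5  320   Uma    1355       7           -1035
6  332  Lena    8260      11           -7928
7  101  Lena    7155      11           -7054
8  285  Lena    1883      11           -1598
9  467  Lena    4583      11           -4116
drop duplicate user (keep=last):
     n  user  kbytes  errors  n_minus_kbytes
5  320   Uma    1355       7           -1035
9  467  Lena    4583      11           -4116
Hence -4116.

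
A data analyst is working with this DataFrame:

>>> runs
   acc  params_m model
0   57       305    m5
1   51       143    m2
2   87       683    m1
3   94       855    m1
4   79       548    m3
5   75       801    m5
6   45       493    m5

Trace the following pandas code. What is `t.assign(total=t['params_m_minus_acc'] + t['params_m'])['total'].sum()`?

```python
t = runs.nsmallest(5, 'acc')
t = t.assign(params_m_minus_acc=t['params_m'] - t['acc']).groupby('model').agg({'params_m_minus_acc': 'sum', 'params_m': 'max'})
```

take 5 rows with smallest acc:
   acc  params_m model
6   45       493    m5
1   51       143    m2
0   57       305    m5
5   75       801    m5
4   79       548    m3
add column params_m_minus_acc = t['params_m'] - t['acc']:
   acc  params_m model  params_m_minus_acc
6   45       493    m5                 448
1   51       143    m2                  92
0   57       305    m5                 248
5   75       801    m5                 726
4   79       548    m3                 469
group by model: sum(params_m_minus_acc), max(params_m):
       params_m_minus_acc  params_m
model                              
m2                     92       143
m3                    469       548
m5                   1422       801
add column total = t['params_m_minus_acc'] + t['params_m']:
       params_m_minus_acc  params_m  total
model                                     
m2                     92       143    235
m3                    469       548   1017
m5                   1422       801   2223
The sum of column 'total' is 3475.

3475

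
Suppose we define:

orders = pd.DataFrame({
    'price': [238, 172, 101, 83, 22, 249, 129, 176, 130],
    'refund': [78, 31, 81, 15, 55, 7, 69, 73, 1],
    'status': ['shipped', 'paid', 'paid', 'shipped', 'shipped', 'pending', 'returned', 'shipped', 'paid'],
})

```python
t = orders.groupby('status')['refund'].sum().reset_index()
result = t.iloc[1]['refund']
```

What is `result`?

7

group by status, sum of refund:
status
paid        113
pending       7
returned     69
shipped     221
Name: refund, dtype: int64
reset_index():
     status  refund
0      paid     113
1   pending       7
2  returned      69
3   shipped     221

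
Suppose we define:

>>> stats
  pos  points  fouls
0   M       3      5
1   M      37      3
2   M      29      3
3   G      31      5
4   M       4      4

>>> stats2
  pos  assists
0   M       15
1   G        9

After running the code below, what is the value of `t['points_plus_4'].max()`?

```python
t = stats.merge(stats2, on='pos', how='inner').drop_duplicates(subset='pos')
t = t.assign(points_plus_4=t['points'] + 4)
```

merge on 'pos' (how='inner') → 5 rows:
  pos  points  fouls  assists
0   M       3      5       15
1   M      37      3       15
2   M      29      3       15
3   G      31      5        9
4   M       4      4       15
drop duplicate pos (keep=first):
  pos  points  fouls  assists
0   M       3      5       15
3   G      31      5        9
add column points_plus_4 = t['points'] + 4:
  pos  points  fouls  assists  points_plus_4
0   M       3      5       15              7
3   G      31      5        9             35

35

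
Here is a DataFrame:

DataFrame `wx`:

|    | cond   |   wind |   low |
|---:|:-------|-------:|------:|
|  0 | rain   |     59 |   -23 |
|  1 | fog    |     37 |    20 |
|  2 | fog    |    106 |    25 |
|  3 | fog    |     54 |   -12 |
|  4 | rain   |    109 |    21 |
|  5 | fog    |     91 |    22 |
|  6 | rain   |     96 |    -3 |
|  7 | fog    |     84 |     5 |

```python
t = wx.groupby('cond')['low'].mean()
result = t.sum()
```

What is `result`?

10.3333333333

group by cond, mean of low:
cond
fog     12.000000
rain    -1.666667
Name: low, dtype: float64
So sum() = 10.3333333333.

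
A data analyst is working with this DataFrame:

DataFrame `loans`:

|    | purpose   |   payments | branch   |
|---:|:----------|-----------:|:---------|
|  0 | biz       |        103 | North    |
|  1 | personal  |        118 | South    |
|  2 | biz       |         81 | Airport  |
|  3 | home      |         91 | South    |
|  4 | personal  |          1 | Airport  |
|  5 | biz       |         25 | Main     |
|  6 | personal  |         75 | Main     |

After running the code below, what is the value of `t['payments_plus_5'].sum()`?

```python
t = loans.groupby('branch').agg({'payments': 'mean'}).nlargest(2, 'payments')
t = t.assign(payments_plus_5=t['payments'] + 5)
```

group by branch, mean of payments:
         payments
branch           
Airport      41.0
Main         50.0
North       103.0
South       104.5
take 2 rows with largest payments:
        payments
branch          
South      104.5
North      103.0
add column payments_plus_5 = t['payments'] + 5:
        payments  payments_plus_5
branch                           
South      104.5            109.5
North      103.0            108.0
sum of column 'payments_plus_5' → 217.5

217.5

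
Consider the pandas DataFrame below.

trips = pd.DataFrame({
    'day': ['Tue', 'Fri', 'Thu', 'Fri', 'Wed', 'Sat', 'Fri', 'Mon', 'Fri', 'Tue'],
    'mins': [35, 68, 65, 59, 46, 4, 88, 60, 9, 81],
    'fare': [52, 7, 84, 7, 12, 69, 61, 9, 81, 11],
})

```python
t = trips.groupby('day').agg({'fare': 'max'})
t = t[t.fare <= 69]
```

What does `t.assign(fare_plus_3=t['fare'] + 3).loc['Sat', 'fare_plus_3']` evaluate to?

72

group by day, max of fare:
     fare
day      
Fri    81
Mon     9
Sat    69
Thu    84
Tue    52
Wed    12
filter rows where fare <= 69:
     fare
day      
Mon     9
Sat    69
Tue    52
Wed    12
add column fare_plus_3 = t['fare'] + 3:
     fare  fare_plus_3
day                   
Mon     9           12
Sat    69           72
Tue    52           55
Wed    12           15
So loc['Sat', 'fare_plus_3'] = 72.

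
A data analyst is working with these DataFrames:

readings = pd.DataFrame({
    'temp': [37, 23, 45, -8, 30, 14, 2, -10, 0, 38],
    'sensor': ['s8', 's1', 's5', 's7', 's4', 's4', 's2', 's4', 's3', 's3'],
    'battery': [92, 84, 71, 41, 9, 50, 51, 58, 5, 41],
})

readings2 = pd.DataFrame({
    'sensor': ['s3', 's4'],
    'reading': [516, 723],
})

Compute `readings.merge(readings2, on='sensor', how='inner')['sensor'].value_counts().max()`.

3

merge on 'sensor' (how='inner') → 5 rows:
   temp sensor  battery  reading
0    30     s4        9      723
1    14     s4       50      723
2   -10     s4       58      723
3     0     s3        5      516
4    38     s3       41      516
value_counts of sensor:
sensor
s4    3
s3    2
Name: count, dtype: int64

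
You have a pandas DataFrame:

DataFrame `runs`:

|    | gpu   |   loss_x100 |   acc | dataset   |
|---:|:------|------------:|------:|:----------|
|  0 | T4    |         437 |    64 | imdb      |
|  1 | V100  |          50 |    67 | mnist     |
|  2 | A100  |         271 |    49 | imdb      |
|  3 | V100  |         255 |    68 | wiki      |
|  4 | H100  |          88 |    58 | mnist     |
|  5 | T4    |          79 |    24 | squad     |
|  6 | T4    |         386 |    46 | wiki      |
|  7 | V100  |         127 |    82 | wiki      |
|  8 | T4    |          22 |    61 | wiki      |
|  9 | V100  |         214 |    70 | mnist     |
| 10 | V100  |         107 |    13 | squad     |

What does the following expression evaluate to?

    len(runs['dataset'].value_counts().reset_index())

4

value_counts of dataset:
dataset
wiki     4
mnist    3
imdb     2
squad    2
Name: count, dtype: int64
reset_index():
  dataset  count
0    wiki      4
1   mnist      3
2    imdb      2
3   squad      2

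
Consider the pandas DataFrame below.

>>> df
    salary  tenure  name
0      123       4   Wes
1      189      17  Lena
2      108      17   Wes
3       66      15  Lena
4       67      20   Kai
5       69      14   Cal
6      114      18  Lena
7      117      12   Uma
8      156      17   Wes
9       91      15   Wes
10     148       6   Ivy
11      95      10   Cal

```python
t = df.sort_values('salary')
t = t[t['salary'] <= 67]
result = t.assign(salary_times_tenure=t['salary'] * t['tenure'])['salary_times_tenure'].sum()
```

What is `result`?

sort by salary:
    salary  tenure  name
3       66      15  Lena
4       67      20   Kai
5       69      14   Cal
9       91      15   Wes
11      95      10   Cal
2      108      17   Wes
6      114      18  Lena
7      117      12   Uma
0      123       4   Wes
10     148       6   Ivy
8      156      17   Wes
1      189      17  Lena
filter rows where salary <= 67:
   salary  tenure  name
3      66      15  Lena
4      67      20   Kai
add column salary_times_tenure = t['salary'] * t['tenure']:
   salary  tenure  name  salary_times_tenure
3      66      15  Lena                  990
4      67      20   Kai                 1340

2330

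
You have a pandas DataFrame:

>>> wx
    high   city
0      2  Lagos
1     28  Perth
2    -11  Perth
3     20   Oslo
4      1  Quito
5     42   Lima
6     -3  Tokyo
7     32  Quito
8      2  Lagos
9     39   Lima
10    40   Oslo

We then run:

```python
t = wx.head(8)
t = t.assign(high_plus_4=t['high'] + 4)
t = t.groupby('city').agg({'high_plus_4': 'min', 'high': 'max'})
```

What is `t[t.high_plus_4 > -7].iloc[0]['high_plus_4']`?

take first 8 rows:
   high   city
0     2  Lagos
1    28  Perth
2   -11  Perth
3    20   Oslo
4     1  Quito
5    42   Lima
6    -3  Tokyo
7    32  Quito
add column high_plus_4 = t['high'] + 4:
   high   city  high_plus_4
0     2  Lagos            6
1    28  Perth           32
2   -11  Perth           -7
3    20   Oslo           24
4     1  Quito            5
5    42   Lima           46
6    -3  Tokyo            1
7    32  Quito           36
group by city: min(high_plus_4), max(high):
       high_plus_4  high
city                    
Lagos            6     2
Lima            46    42
Oslo            24    20
Perth           -7    28
Quito            5    32
Tokyo            1    -3
filter rows where high_plus_4 > -7:
       high_plus_4  high
city                    
Lagos            6     2
Lima            46    42
Oslo            24    20
Quito            5    32
Tokyo            1    -3
Hence 6.

6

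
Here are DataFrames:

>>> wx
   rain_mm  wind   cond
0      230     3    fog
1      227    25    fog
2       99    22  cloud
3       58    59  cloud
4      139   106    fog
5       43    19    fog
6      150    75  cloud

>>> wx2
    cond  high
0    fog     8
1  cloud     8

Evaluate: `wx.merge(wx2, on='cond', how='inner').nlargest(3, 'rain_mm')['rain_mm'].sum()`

merge on 'cond' (how='inner') → 7 rows:
   rain_mm  wind   cond  high
0      230     3    fog     8
1      227    25    fog     8
2       99    22  cloud     8
3       58    59  cloud     8
4      139   106    fog     8
5       43    19    fog     8
6      150    75  cloud     8
take 3 rows with largest rain_mm:
   rain_mm  wind   cond  high
0      230     3    fog     8
1      227    25    fog     8
6      150    75  cloud     8
So sum() = 607.

607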